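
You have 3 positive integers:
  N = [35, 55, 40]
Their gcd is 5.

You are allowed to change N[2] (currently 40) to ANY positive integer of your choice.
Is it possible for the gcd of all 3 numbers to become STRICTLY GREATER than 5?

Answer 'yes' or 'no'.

Current gcd = 5
gcd of all OTHER numbers (without N[2]=40): gcd([35, 55]) = 5
The new gcd after any change is gcd(5, new_value).
This can be at most 5.
Since 5 = old gcd 5, the gcd can only stay the same or decrease.

Answer: no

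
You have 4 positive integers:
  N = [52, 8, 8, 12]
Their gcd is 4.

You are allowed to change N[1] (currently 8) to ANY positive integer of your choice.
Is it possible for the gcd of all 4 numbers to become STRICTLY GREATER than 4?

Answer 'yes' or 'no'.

Current gcd = 4
gcd of all OTHER numbers (without N[1]=8): gcd([52, 8, 12]) = 4
The new gcd after any change is gcd(4, new_value).
This can be at most 4.
Since 4 = old gcd 4, the gcd can only stay the same or decrease.

Answer: no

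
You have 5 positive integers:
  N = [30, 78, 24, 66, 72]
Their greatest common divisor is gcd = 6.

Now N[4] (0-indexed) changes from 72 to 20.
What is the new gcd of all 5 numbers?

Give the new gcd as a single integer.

Answer: 2

Derivation:
Numbers: [30, 78, 24, 66, 72], gcd = 6
Change: index 4, 72 -> 20
gcd of the OTHER numbers (without index 4): gcd([30, 78, 24, 66]) = 6
New gcd = gcd(g_others, new_val) = gcd(6, 20) = 2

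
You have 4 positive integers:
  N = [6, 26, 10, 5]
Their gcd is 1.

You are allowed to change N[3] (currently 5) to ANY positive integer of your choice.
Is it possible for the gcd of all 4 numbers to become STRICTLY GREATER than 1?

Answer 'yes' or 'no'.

Current gcd = 1
gcd of all OTHER numbers (without N[3]=5): gcd([6, 26, 10]) = 2
The new gcd after any change is gcd(2, new_value).
This can be at most 2.
Since 2 > old gcd 1, the gcd CAN increase (e.g., set N[3] = 2).

Answer: yes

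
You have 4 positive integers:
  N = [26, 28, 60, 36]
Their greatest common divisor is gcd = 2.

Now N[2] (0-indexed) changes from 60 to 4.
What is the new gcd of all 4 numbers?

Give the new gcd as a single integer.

Numbers: [26, 28, 60, 36], gcd = 2
Change: index 2, 60 -> 4
gcd of the OTHER numbers (without index 2): gcd([26, 28, 36]) = 2
New gcd = gcd(g_others, new_val) = gcd(2, 4) = 2

Answer: 2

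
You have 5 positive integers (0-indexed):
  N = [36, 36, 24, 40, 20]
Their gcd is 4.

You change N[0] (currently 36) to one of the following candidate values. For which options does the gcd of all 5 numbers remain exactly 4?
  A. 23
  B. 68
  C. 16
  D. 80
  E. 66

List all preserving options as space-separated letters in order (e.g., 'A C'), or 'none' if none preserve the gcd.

Old gcd = 4; gcd of others (without N[0]) = 4
New gcd for candidate v: gcd(4, v). Preserves old gcd iff gcd(4, v) = 4.
  Option A: v=23, gcd(4,23)=1 -> changes
  Option B: v=68, gcd(4,68)=4 -> preserves
  Option C: v=16, gcd(4,16)=4 -> preserves
  Option D: v=80, gcd(4,80)=4 -> preserves
  Option E: v=66, gcd(4,66)=2 -> changes

Answer: B C D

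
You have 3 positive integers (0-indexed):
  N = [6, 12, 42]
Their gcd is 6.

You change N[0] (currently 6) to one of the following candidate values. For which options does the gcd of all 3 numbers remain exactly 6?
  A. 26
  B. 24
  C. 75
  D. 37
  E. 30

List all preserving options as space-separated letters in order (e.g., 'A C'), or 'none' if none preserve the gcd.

Old gcd = 6; gcd of others (without N[0]) = 6
New gcd for candidate v: gcd(6, v). Preserves old gcd iff gcd(6, v) = 6.
  Option A: v=26, gcd(6,26)=2 -> changes
  Option B: v=24, gcd(6,24)=6 -> preserves
  Option C: v=75, gcd(6,75)=3 -> changes
  Option D: v=37, gcd(6,37)=1 -> changes
  Option E: v=30, gcd(6,30)=6 -> preserves

Answer: B E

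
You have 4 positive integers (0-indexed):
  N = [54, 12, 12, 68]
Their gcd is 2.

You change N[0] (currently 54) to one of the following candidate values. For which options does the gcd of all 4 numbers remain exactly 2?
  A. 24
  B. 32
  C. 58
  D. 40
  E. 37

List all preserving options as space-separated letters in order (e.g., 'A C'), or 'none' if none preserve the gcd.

Answer: C

Derivation:
Old gcd = 2; gcd of others (without N[0]) = 4
New gcd for candidate v: gcd(4, v). Preserves old gcd iff gcd(4, v) = 2.
  Option A: v=24, gcd(4,24)=4 -> changes
  Option B: v=32, gcd(4,32)=4 -> changes
  Option C: v=58, gcd(4,58)=2 -> preserves
  Option D: v=40, gcd(4,40)=4 -> changes
  Option E: v=37, gcd(4,37)=1 -> changes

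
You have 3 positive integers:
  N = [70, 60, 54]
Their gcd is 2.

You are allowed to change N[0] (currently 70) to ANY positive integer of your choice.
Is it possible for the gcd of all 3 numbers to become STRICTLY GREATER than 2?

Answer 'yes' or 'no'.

Current gcd = 2
gcd of all OTHER numbers (without N[0]=70): gcd([60, 54]) = 6
The new gcd after any change is gcd(6, new_value).
This can be at most 6.
Since 6 > old gcd 2, the gcd CAN increase (e.g., set N[0] = 6).

Answer: yes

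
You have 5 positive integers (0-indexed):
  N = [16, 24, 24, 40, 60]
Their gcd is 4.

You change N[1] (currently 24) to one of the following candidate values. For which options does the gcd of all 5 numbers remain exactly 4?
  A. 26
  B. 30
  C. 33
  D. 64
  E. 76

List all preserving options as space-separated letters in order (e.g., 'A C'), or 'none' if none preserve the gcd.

Answer: D E

Derivation:
Old gcd = 4; gcd of others (without N[1]) = 4
New gcd for candidate v: gcd(4, v). Preserves old gcd iff gcd(4, v) = 4.
  Option A: v=26, gcd(4,26)=2 -> changes
  Option B: v=30, gcd(4,30)=2 -> changes
  Option C: v=33, gcd(4,33)=1 -> changes
  Option D: v=64, gcd(4,64)=4 -> preserves
  Option E: v=76, gcd(4,76)=4 -> preserves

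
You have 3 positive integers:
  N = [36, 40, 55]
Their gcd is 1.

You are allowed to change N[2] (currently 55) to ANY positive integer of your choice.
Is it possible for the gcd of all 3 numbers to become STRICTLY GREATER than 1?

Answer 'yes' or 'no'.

Current gcd = 1
gcd of all OTHER numbers (without N[2]=55): gcd([36, 40]) = 4
The new gcd after any change is gcd(4, new_value).
This can be at most 4.
Since 4 > old gcd 1, the gcd CAN increase (e.g., set N[2] = 4).

Answer: yes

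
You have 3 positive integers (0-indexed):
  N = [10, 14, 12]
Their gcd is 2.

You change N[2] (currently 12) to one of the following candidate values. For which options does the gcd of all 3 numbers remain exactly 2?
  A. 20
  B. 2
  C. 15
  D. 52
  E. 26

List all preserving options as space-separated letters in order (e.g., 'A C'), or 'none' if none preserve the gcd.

Old gcd = 2; gcd of others (without N[2]) = 2
New gcd for candidate v: gcd(2, v). Preserves old gcd iff gcd(2, v) = 2.
  Option A: v=20, gcd(2,20)=2 -> preserves
  Option B: v=2, gcd(2,2)=2 -> preserves
  Option C: v=15, gcd(2,15)=1 -> changes
  Option D: v=52, gcd(2,52)=2 -> preserves
  Option E: v=26, gcd(2,26)=2 -> preserves

Answer: A B D E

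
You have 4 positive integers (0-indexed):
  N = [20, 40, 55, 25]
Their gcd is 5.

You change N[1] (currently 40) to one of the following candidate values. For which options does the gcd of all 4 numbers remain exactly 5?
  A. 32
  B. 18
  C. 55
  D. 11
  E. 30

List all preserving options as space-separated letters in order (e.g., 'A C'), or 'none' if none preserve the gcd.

Answer: C E

Derivation:
Old gcd = 5; gcd of others (without N[1]) = 5
New gcd for candidate v: gcd(5, v). Preserves old gcd iff gcd(5, v) = 5.
  Option A: v=32, gcd(5,32)=1 -> changes
  Option B: v=18, gcd(5,18)=1 -> changes
  Option C: v=55, gcd(5,55)=5 -> preserves
  Option D: v=11, gcd(5,11)=1 -> changes
  Option E: v=30, gcd(5,30)=5 -> preserves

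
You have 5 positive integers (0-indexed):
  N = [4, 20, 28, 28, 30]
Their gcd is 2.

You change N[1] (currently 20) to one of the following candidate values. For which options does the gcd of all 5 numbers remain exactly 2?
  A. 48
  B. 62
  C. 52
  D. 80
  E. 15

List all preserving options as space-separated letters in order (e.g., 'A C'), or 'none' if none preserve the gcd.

Answer: A B C D

Derivation:
Old gcd = 2; gcd of others (without N[1]) = 2
New gcd for candidate v: gcd(2, v). Preserves old gcd iff gcd(2, v) = 2.
  Option A: v=48, gcd(2,48)=2 -> preserves
  Option B: v=62, gcd(2,62)=2 -> preserves
  Option C: v=52, gcd(2,52)=2 -> preserves
  Option D: v=80, gcd(2,80)=2 -> preserves
  Option E: v=15, gcd(2,15)=1 -> changes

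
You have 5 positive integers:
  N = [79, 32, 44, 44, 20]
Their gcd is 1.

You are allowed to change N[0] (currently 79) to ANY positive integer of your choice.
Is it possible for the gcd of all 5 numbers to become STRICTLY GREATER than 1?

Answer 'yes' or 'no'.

Answer: yes

Derivation:
Current gcd = 1
gcd of all OTHER numbers (without N[0]=79): gcd([32, 44, 44, 20]) = 4
The new gcd after any change is gcd(4, new_value).
This can be at most 4.
Since 4 > old gcd 1, the gcd CAN increase (e.g., set N[0] = 4).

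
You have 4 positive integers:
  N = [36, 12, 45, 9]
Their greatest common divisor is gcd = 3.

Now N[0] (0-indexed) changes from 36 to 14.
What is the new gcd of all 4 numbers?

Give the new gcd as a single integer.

Numbers: [36, 12, 45, 9], gcd = 3
Change: index 0, 36 -> 14
gcd of the OTHER numbers (without index 0): gcd([12, 45, 9]) = 3
New gcd = gcd(g_others, new_val) = gcd(3, 14) = 1

Answer: 1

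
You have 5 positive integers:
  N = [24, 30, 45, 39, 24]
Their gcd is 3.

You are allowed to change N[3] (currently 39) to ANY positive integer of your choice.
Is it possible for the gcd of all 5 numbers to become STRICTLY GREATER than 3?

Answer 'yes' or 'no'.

Answer: no

Derivation:
Current gcd = 3
gcd of all OTHER numbers (without N[3]=39): gcd([24, 30, 45, 24]) = 3
The new gcd after any change is gcd(3, new_value).
This can be at most 3.
Since 3 = old gcd 3, the gcd can only stay the same or decrease.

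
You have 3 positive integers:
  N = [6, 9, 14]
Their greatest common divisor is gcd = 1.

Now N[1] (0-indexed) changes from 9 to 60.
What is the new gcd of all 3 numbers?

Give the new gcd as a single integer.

Numbers: [6, 9, 14], gcd = 1
Change: index 1, 9 -> 60
gcd of the OTHER numbers (without index 1): gcd([6, 14]) = 2
New gcd = gcd(g_others, new_val) = gcd(2, 60) = 2

Answer: 2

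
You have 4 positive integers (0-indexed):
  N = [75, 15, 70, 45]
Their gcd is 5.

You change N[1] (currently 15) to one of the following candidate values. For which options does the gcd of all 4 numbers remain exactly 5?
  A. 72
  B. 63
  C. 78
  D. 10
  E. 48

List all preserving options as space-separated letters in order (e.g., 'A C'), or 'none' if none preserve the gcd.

Old gcd = 5; gcd of others (without N[1]) = 5
New gcd for candidate v: gcd(5, v). Preserves old gcd iff gcd(5, v) = 5.
  Option A: v=72, gcd(5,72)=1 -> changes
  Option B: v=63, gcd(5,63)=1 -> changes
  Option C: v=78, gcd(5,78)=1 -> changes
  Option D: v=10, gcd(5,10)=5 -> preserves
  Option E: v=48, gcd(5,48)=1 -> changes

Answer: D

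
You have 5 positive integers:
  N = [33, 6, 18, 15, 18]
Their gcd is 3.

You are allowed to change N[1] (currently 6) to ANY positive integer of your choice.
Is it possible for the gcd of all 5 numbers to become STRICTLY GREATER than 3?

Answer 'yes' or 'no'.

Answer: no

Derivation:
Current gcd = 3
gcd of all OTHER numbers (without N[1]=6): gcd([33, 18, 15, 18]) = 3
The new gcd after any change is gcd(3, new_value).
This can be at most 3.
Since 3 = old gcd 3, the gcd can only stay the same or decrease.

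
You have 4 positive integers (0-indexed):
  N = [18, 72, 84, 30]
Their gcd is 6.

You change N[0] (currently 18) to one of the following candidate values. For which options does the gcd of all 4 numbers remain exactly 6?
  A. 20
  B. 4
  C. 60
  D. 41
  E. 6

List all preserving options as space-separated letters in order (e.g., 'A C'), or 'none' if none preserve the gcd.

Answer: C E

Derivation:
Old gcd = 6; gcd of others (without N[0]) = 6
New gcd for candidate v: gcd(6, v). Preserves old gcd iff gcd(6, v) = 6.
  Option A: v=20, gcd(6,20)=2 -> changes
  Option B: v=4, gcd(6,4)=2 -> changes
  Option C: v=60, gcd(6,60)=6 -> preserves
  Option D: v=41, gcd(6,41)=1 -> changes
  Option E: v=6, gcd(6,6)=6 -> preserves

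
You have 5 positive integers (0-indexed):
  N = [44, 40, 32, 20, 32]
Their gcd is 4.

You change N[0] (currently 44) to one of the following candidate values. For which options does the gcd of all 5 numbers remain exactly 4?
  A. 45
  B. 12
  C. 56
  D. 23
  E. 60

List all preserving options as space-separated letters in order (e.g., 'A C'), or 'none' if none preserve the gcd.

Old gcd = 4; gcd of others (without N[0]) = 4
New gcd for candidate v: gcd(4, v). Preserves old gcd iff gcd(4, v) = 4.
  Option A: v=45, gcd(4,45)=1 -> changes
  Option B: v=12, gcd(4,12)=4 -> preserves
  Option C: v=56, gcd(4,56)=4 -> preserves
  Option D: v=23, gcd(4,23)=1 -> changes
  Option E: v=60, gcd(4,60)=4 -> preserves

Answer: B C E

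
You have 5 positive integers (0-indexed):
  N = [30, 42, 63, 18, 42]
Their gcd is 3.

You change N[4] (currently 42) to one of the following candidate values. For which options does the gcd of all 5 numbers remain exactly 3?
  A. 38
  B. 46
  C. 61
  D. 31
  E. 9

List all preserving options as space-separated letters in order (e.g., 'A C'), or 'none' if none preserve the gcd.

Old gcd = 3; gcd of others (without N[4]) = 3
New gcd for candidate v: gcd(3, v). Preserves old gcd iff gcd(3, v) = 3.
  Option A: v=38, gcd(3,38)=1 -> changes
  Option B: v=46, gcd(3,46)=1 -> changes
  Option C: v=61, gcd(3,61)=1 -> changes
  Option D: v=31, gcd(3,31)=1 -> changes
  Option E: v=9, gcd(3,9)=3 -> preserves

Answer: E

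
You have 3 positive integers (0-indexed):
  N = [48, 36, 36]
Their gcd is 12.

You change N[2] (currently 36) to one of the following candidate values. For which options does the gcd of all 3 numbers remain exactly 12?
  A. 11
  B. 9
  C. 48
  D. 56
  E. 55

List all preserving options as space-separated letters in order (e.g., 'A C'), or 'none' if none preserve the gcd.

Old gcd = 12; gcd of others (without N[2]) = 12
New gcd for candidate v: gcd(12, v). Preserves old gcd iff gcd(12, v) = 12.
  Option A: v=11, gcd(12,11)=1 -> changes
  Option B: v=9, gcd(12,9)=3 -> changes
  Option C: v=48, gcd(12,48)=12 -> preserves
  Option D: v=56, gcd(12,56)=4 -> changes
  Option E: v=55, gcd(12,55)=1 -> changes

Answer: C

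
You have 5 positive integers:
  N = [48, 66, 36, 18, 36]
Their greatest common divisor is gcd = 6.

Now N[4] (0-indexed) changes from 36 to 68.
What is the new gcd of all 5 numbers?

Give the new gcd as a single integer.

Numbers: [48, 66, 36, 18, 36], gcd = 6
Change: index 4, 36 -> 68
gcd of the OTHER numbers (without index 4): gcd([48, 66, 36, 18]) = 6
New gcd = gcd(g_others, new_val) = gcd(6, 68) = 2

Answer: 2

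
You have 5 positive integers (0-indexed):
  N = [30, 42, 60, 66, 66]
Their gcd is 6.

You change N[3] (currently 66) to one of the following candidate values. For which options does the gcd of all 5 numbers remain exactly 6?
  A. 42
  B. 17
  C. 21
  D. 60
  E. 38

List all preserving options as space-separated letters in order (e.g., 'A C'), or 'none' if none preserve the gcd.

Answer: A D

Derivation:
Old gcd = 6; gcd of others (without N[3]) = 6
New gcd for candidate v: gcd(6, v). Preserves old gcd iff gcd(6, v) = 6.
  Option A: v=42, gcd(6,42)=6 -> preserves
  Option B: v=17, gcd(6,17)=1 -> changes
  Option C: v=21, gcd(6,21)=3 -> changes
  Option D: v=60, gcd(6,60)=6 -> preserves
  Option E: v=38, gcd(6,38)=2 -> changes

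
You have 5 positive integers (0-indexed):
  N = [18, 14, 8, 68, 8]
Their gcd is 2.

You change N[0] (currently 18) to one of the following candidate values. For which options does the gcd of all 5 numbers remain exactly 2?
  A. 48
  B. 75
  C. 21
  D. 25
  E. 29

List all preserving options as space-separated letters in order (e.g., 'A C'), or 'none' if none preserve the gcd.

Old gcd = 2; gcd of others (without N[0]) = 2
New gcd for candidate v: gcd(2, v). Preserves old gcd iff gcd(2, v) = 2.
  Option A: v=48, gcd(2,48)=2 -> preserves
  Option B: v=75, gcd(2,75)=1 -> changes
  Option C: v=21, gcd(2,21)=1 -> changes
  Option D: v=25, gcd(2,25)=1 -> changes
  Option E: v=29, gcd(2,29)=1 -> changes

Answer: A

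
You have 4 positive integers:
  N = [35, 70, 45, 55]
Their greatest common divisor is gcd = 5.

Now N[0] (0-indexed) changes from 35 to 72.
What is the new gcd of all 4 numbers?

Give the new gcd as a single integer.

Answer: 1

Derivation:
Numbers: [35, 70, 45, 55], gcd = 5
Change: index 0, 35 -> 72
gcd of the OTHER numbers (without index 0): gcd([70, 45, 55]) = 5
New gcd = gcd(g_others, new_val) = gcd(5, 72) = 1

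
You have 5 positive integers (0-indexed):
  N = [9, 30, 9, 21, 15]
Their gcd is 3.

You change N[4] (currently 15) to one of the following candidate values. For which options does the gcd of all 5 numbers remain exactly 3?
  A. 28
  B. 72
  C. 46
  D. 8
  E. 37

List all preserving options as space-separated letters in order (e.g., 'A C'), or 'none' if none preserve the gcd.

Answer: B

Derivation:
Old gcd = 3; gcd of others (without N[4]) = 3
New gcd for candidate v: gcd(3, v). Preserves old gcd iff gcd(3, v) = 3.
  Option A: v=28, gcd(3,28)=1 -> changes
  Option B: v=72, gcd(3,72)=3 -> preserves
  Option C: v=46, gcd(3,46)=1 -> changes
  Option D: v=8, gcd(3,8)=1 -> changes
  Option E: v=37, gcd(3,37)=1 -> changes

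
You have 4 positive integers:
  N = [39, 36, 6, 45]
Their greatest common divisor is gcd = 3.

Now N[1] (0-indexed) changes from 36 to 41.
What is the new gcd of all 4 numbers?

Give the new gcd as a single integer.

Answer: 1

Derivation:
Numbers: [39, 36, 6, 45], gcd = 3
Change: index 1, 36 -> 41
gcd of the OTHER numbers (without index 1): gcd([39, 6, 45]) = 3
New gcd = gcd(g_others, new_val) = gcd(3, 41) = 1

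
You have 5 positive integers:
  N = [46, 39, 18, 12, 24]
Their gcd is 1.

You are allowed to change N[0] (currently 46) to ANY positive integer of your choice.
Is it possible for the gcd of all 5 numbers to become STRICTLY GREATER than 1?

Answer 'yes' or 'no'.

Current gcd = 1
gcd of all OTHER numbers (without N[0]=46): gcd([39, 18, 12, 24]) = 3
The new gcd after any change is gcd(3, new_value).
This can be at most 3.
Since 3 > old gcd 1, the gcd CAN increase (e.g., set N[0] = 3).

Answer: yes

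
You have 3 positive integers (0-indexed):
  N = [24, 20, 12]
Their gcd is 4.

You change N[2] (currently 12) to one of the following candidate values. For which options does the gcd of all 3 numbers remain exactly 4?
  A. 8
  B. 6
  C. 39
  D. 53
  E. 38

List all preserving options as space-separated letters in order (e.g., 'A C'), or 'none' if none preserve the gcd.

Old gcd = 4; gcd of others (without N[2]) = 4
New gcd for candidate v: gcd(4, v). Preserves old gcd iff gcd(4, v) = 4.
  Option A: v=8, gcd(4,8)=4 -> preserves
  Option B: v=6, gcd(4,6)=2 -> changes
  Option C: v=39, gcd(4,39)=1 -> changes
  Option D: v=53, gcd(4,53)=1 -> changes
  Option E: v=38, gcd(4,38)=2 -> changes

Answer: A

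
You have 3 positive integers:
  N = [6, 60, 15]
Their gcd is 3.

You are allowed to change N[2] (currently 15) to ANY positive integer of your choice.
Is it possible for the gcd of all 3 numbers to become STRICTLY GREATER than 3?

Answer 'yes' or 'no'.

Answer: yes

Derivation:
Current gcd = 3
gcd of all OTHER numbers (without N[2]=15): gcd([6, 60]) = 6
The new gcd after any change is gcd(6, new_value).
This can be at most 6.
Since 6 > old gcd 3, the gcd CAN increase (e.g., set N[2] = 6).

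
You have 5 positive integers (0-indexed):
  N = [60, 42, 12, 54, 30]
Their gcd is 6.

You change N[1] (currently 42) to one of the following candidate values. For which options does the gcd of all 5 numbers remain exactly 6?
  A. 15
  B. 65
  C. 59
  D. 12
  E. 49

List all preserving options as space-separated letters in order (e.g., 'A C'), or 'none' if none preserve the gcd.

Old gcd = 6; gcd of others (without N[1]) = 6
New gcd for candidate v: gcd(6, v). Preserves old gcd iff gcd(6, v) = 6.
  Option A: v=15, gcd(6,15)=3 -> changes
  Option B: v=65, gcd(6,65)=1 -> changes
  Option C: v=59, gcd(6,59)=1 -> changes
  Option D: v=12, gcd(6,12)=6 -> preserves
  Option E: v=49, gcd(6,49)=1 -> changes

Answer: D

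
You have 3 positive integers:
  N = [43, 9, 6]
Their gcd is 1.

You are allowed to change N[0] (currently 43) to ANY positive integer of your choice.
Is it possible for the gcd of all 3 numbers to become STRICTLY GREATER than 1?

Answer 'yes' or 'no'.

Answer: yes

Derivation:
Current gcd = 1
gcd of all OTHER numbers (without N[0]=43): gcd([9, 6]) = 3
The new gcd after any change is gcd(3, new_value).
This can be at most 3.
Since 3 > old gcd 1, the gcd CAN increase (e.g., set N[0] = 3).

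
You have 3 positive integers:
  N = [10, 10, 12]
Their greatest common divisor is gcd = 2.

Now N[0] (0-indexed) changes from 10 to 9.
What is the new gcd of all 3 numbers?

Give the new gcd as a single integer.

Answer: 1

Derivation:
Numbers: [10, 10, 12], gcd = 2
Change: index 0, 10 -> 9
gcd of the OTHER numbers (without index 0): gcd([10, 12]) = 2
New gcd = gcd(g_others, new_val) = gcd(2, 9) = 1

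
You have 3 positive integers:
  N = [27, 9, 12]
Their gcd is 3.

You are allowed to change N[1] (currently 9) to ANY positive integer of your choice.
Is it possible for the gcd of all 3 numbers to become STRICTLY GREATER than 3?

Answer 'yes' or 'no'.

Current gcd = 3
gcd of all OTHER numbers (without N[1]=9): gcd([27, 12]) = 3
The new gcd after any change is gcd(3, new_value).
This can be at most 3.
Since 3 = old gcd 3, the gcd can only stay the same or decrease.

Answer: no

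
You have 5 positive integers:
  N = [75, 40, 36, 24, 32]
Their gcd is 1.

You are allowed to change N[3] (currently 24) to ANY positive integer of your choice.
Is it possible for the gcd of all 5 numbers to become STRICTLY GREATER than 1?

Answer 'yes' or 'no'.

Current gcd = 1
gcd of all OTHER numbers (without N[3]=24): gcd([75, 40, 36, 32]) = 1
The new gcd after any change is gcd(1, new_value).
This can be at most 1.
Since 1 = old gcd 1, the gcd can only stay the same or decrease.

Answer: no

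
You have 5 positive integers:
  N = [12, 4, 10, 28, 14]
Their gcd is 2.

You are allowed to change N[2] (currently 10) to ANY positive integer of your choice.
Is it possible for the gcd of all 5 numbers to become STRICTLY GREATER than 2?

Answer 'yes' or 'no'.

Current gcd = 2
gcd of all OTHER numbers (without N[2]=10): gcd([12, 4, 28, 14]) = 2
The new gcd after any change is gcd(2, new_value).
This can be at most 2.
Since 2 = old gcd 2, the gcd can only stay the same or decrease.

Answer: no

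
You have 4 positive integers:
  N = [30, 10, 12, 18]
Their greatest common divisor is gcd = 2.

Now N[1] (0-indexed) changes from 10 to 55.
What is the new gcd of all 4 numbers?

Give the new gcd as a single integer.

Answer: 1

Derivation:
Numbers: [30, 10, 12, 18], gcd = 2
Change: index 1, 10 -> 55
gcd of the OTHER numbers (without index 1): gcd([30, 12, 18]) = 6
New gcd = gcd(g_others, new_val) = gcd(6, 55) = 1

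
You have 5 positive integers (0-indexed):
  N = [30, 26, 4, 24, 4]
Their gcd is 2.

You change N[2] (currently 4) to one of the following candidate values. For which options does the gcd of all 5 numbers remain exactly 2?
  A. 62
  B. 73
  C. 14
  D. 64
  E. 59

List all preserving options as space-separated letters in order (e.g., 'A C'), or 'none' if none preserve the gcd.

Old gcd = 2; gcd of others (without N[2]) = 2
New gcd for candidate v: gcd(2, v). Preserves old gcd iff gcd(2, v) = 2.
  Option A: v=62, gcd(2,62)=2 -> preserves
  Option B: v=73, gcd(2,73)=1 -> changes
  Option C: v=14, gcd(2,14)=2 -> preserves
  Option D: v=64, gcd(2,64)=2 -> preserves
  Option E: v=59, gcd(2,59)=1 -> changes

Answer: A C D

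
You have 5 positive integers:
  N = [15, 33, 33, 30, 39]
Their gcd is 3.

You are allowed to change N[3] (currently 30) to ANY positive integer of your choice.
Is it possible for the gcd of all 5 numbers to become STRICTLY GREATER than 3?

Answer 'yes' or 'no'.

Current gcd = 3
gcd of all OTHER numbers (without N[3]=30): gcd([15, 33, 33, 39]) = 3
The new gcd after any change is gcd(3, new_value).
This can be at most 3.
Since 3 = old gcd 3, the gcd can only stay the same or decrease.

Answer: no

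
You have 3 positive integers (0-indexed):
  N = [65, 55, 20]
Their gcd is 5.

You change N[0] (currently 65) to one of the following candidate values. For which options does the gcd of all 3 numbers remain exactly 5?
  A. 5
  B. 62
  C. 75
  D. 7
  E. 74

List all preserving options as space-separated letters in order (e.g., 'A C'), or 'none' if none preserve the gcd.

Answer: A C

Derivation:
Old gcd = 5; gcd of others (without N[0]) = 5
New gcd for candidate v: gcd(5, v). Preserves old gcd iff gcd(5, v) = 5.
  Option A: v=5, gcd(5,5)=5 -> preserves
  Option B: v=62, gcd(5,62)=1 -> changes
  Option C: v=75, gcd(5,75)=5 -> preserves
  Option D: v=7, gcd(5,7)=1 -> changes
  Option E: v=74, gcd(5,74)=1 -> changes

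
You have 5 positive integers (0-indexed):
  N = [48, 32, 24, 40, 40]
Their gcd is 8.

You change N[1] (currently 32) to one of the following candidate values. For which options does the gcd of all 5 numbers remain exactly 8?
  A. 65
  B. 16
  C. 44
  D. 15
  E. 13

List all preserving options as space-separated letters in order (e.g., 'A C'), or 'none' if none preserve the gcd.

Answer: B

Derivation:
Old gcd = 8; gcd of others (without N[1]) = 8
New gcd for candidate v: gcd(8, v). Preserves old gcd iff gcd(8, v) = 8.
  Option A: v=65, gcd(8,65)=1 -> changes
  Option B: v=16, gcd(8,16)=8 -> preserves
  Option C: v=44, gcd(8,44)=4 -> changes
  Option D: v=15, gcd(8,15)=1 -> changes
  Option E: v=13, gcd(8,13)=1 -> changes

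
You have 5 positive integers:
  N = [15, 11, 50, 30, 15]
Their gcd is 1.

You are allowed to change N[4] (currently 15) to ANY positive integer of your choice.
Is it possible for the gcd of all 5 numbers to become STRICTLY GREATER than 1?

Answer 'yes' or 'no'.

Answer: no

Derivation:
Current gcd = 1
gcd of all OTHER numbers (without N[4]=15): gcd([15, 11, 50, 30]) = 1
The new gcd after any change is gcd(1, new_value).
This can be at most 1.
Since 1 = old gcd 1, the gcd can only stay the same or decrease.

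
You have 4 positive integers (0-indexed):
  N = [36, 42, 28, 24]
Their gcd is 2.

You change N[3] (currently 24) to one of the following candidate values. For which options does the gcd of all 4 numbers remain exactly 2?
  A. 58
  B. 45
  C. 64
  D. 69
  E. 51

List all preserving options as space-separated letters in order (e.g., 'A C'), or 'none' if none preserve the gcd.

Answer: A C

Derivation:
Old gcd = 2; gcd of others (without N[3]) = 2
New gcd for candidate v: gcd(2, v). Preserves old gcd iff gcd(2, v) = 2.
  Option A: v=58, gcd(2,58)=2 -> preserves
  Option B: v=45, gcd(2,45)=1 -> changes
  Option C: v=64, gcd(2,64)=2 -> preserves
  Option D: v=69, gcd(2,69)=1 -> changes
  Option E: v=51, gcd(2,51)=1 -> changes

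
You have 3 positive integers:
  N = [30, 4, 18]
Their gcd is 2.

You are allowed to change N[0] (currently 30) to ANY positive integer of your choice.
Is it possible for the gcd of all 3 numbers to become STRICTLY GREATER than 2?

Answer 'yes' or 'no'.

Answer: no

Derivation:
Current gcd = 2
gcd of all OTHER numbers (without N[0]=30): gcd([4, 18]) = 2
The new gcd after any change is gcd(2, new_value).
This can be at most 2.
Since 2 = old gcd 2, the gcd can only stay the same or decrease.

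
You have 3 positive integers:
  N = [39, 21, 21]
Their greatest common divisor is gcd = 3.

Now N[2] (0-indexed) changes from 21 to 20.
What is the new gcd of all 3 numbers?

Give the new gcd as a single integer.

Numbers: [39, 21, 21], gcd = 3
Change: index 2, 21 -> 20
gcd of the OTHER numbers (without index 2): gcd([39, 21]) = 3
New gcd = gcd(g_others, new_val) = gcd(3, 20) = 1

Answer: 1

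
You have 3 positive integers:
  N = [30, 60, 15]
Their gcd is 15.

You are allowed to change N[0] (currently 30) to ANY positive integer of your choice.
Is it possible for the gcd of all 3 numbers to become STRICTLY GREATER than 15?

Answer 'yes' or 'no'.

Current gcd = 15
gcd of all OTHER numbers (without N[0]=30): gcd([60, 15]) = 15
The new gcd after any change is gcd(15, new_value).
This can be at most 15.
Since 15 = old gcd 15, the gcd can only stay the same or decrease.

Answer: no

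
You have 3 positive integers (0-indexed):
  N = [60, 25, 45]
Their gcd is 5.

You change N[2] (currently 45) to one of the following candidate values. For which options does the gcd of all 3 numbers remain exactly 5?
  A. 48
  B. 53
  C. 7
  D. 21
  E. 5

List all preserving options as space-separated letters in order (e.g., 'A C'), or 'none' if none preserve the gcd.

Answer: E

Derivation:
Old gcd = 5; gcd of others (without N[2]) = 5
New gcd for candidate v: gcd(5, v). Preserves old gcd iff gcd(5, v) = 5.
  Option A: v=48, gcd(5,48)=1 -> changes
  Option B: v=53, gcd(5,53)=1 -> changes
  Option C: v=7, gcd(5,7)=1 -> changes
  Option D: v=21, gcd(5,21)=1 -> changes
  Option E: v=5, gcd(5,5)=5 -> preserves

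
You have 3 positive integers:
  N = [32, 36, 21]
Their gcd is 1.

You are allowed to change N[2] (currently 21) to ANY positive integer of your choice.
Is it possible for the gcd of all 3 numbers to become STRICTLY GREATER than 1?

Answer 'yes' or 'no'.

Current gcd = 1
gcd of all OTHER numbers (without N[2]=21): gcd([32, 36]) = 4
The new gcd after any change is gcd(4, new_value).
This can be at most 4.
Since 4 > old gcd 1, the gcd CAN increase (e.g., set N[2] = 4).

Answer: yes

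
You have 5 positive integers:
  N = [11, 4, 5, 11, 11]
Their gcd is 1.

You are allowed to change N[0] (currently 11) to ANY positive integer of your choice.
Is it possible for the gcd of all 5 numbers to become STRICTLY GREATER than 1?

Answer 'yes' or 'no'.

Current gcd = 1
gcd of all OTHER numbers (without N[0]=11): gcd([4, 5, 11, 11]) = 1
The new gcd after any change is gcd(1, new_value).
This can be at most 1.
Since 1 = old gcd 1, the gcd can only stay the same or decrease.

Answer: no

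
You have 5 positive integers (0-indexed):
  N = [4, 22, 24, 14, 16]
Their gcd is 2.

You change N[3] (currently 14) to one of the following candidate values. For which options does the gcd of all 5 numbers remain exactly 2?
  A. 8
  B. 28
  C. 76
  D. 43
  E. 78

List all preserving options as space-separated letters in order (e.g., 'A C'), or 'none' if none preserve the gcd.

Answer: A B C E

Derivation:
Old gcd = 2; gcd of others (without N[3]) = 2
New gcd for candidate v: gcd(2, v). Preserves old gcd iff gcd(2, v) = 2.
  Option A: v=8, gcd(2,8)=2 -> preserves
  Option B: v=28, gcd(2,28)=2 -> preserves
  Option C: v=76, gcd(2,76)=2 -> preserves
  Option D: v=43, gcd(2,43)=1 -> changes
  Option E: v=78, gcd(2,78)=2 -> preserves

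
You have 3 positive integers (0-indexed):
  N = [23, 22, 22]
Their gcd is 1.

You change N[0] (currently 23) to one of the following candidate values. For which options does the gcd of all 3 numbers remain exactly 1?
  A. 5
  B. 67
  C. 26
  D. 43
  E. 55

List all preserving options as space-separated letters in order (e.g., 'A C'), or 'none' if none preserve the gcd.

Answer: A B D

Derivation:
Old gcd = 1; gcd of others (without N[0]) = 22
New gcd for candidate v: gcd(22, v). Preserves old gcd iff gcd(22, v) = 1.
  Option A: v=5, gcd(22,5)=1 -> preserves
  Option B: v=67, gcd(22,67)=1 -> preserves
  Option C: v=26, gcd(22,26)=2 -> changes
  Option D: v=43, gcd(22,43)=1 -> preserves
  Option E: v=55, gcd(22,55)=11 -> changes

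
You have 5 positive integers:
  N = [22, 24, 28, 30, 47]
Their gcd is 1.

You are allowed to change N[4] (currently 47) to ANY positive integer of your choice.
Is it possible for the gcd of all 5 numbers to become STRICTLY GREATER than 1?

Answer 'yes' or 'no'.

Answer: yes

Derivation:
Current gcd = 1
gcd of all OTHER numbers (without N[4]=47): gcd([22, 24, 28, 30]) = 2
The new gcd after any change is gcd(2, new_value).
This can be at most 2.
Since 2 > old gcd 1, the gcd CAN increase (e.g., set N[4] = 2).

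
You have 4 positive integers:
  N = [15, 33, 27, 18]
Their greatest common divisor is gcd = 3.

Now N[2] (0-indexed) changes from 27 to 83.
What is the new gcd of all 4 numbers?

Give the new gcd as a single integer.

Numbers: [15, 33, 27, 18], gcd = 3
Change: index 2, 27 -> 83
gcd of the OTHER numbers (without index 2): gcd([15, 33, 18]) = 3
New gcd = gcd(g_others, new_val) = gcd(3, 83) = 1

Answer: 1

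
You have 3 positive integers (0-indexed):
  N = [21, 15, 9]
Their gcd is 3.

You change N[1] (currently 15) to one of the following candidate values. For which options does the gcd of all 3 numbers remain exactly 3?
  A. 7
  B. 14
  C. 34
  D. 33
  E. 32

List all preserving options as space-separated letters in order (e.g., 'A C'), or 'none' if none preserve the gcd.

Answer: D

Derivation:
Old gcd = 3; gcd of others (without N[1]) = 3
New gcd for candidate v: gcd(3, v). Preserves old gcd iff gcd(3, v) = 3.
  Option A: v=7, gcd(3,7)=1 -> changes
  Option B: v=14, gcd(3,14)=1 -> changes
  Option C: v=34, gcd(3,34)=1 -> changes
  Option D: v=33, gcd(3,33)=3 -> preserves
  Option E: v=32, gcd(3,32)=1 -> changes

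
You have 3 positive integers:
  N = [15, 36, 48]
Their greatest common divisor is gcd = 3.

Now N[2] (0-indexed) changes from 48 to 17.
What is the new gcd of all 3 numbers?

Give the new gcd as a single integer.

Numbers: [15, 36, 48], gcd = 3
Change: index 2, 48 -> 17
gcd of the OTHER numbers (without index 2): gcd([15, 36]) = 3
New gcd = gcd(g_others, new_val) = gcd(3, 17) = 1

Answer: 1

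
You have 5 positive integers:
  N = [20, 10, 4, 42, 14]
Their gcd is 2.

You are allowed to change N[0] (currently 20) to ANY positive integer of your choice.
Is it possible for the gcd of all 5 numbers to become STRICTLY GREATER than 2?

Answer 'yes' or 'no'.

Answer: no

Derivation:
Current gcd = 2
gcd of all OTHER numbers (without N[0]=20): gcd([10, 4, 42, 14]) = 2
The new gcd after any change is gcd(2, new_value).
This can be at most 2.
Since 2 = old gcd 2, the gcd can only stay the same or decrease.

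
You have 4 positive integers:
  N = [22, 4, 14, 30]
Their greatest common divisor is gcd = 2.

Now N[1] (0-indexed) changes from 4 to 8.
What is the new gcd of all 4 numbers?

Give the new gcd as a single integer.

Answer: 2

Derivation:
Numbers: [22, 4, 14, 30], gcd = 2
Change: index 1, 4 -> 8
gcd of the OTHER numbers (without index 1): gcd([22, 14, 30]) = 2
New gcd = gcd(g_others, new_val) = gcd(2, 8) = 2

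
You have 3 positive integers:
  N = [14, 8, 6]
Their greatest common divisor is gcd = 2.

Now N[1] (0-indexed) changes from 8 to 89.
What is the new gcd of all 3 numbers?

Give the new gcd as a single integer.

Answer: 1

Derivation:
Numbers: [14, 8, 6], gcd = 2
Change: index 1, 8 -> 89
gcd of the OTHER numbers (without index 1): gcd([14, 6]) = 2
New gcd = gcd(g_others, new_val) = gcd(2, 89) = 1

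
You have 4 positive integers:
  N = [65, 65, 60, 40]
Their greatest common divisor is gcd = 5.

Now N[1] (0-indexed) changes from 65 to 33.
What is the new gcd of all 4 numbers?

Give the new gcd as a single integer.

Answer: 1

Derivation:
Numbers: [65, 65, 60, 40], gcd = 5
Change: index 1, 65 -> 33
gcd of the OTHER numbers (without index 1): gcd([65, 60, 40]) = 5
New gcd = gcd(g_others, new_val) = gcd(5, 33) = 1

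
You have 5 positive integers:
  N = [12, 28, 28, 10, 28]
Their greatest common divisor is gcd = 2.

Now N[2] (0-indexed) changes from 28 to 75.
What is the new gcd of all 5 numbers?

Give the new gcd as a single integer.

Answer: 1

Derivation:
Numbers: [12, 28, 28, 10, 28], gcd = 2
Change: index 2, 28 -> 75
gcd of the OTHER numbers (without index 2): gcd([12, 28, 10, 28]) = 2
New gcd = gcd(g_others, new_val) = gcd(2, 75) = 1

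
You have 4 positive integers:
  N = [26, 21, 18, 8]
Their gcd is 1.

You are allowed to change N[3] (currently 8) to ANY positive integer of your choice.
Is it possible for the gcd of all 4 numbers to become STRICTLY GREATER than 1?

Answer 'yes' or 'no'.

Answer: no

Derivation:
Current gcd = 1
gcd of all OTHER numbers (without N[3]=8): gcd([26, 21, 18]) = 1
The new gcd after any change is gcd(1, new_value).
This can be at most 1.
Since 1 = old gcd 1, the gcd can only stay the same or decrease.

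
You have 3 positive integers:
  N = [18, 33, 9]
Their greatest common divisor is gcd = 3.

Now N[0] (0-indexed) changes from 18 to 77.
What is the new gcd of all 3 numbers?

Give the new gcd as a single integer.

Answer: 1

Derivation:
Numbers: [18, 33, 9], gcd = 3
Change: index 0, 18 -> 77
gcd of the OTHER numbers (without index 0): gcd([33, 9]) = 3
New gcd = gcd(g_others, new_val) = gcd(3, 77) = 1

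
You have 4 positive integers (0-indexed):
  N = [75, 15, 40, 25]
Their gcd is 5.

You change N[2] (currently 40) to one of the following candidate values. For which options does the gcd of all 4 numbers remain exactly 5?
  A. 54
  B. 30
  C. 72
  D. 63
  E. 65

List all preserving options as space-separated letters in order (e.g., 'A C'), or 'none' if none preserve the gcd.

Old gcd = 5; gcd of others (without N[2]) = 5
New gcd for candidate v: gcd(5, v). Preserves old gcd iff gcd(5, v) = 5.
  Option A: v=54, gcd(5,54)=1 -> changes
  Option B: v=30, gcd(5,30)=5 -> preserves
  Option C: v=72, gcd(5,72)=1 -> changes
  Option D: v=63, gcd(5,63)=1 -> changes
  Option E: v=65, gcd(5,65)=5 -> preserves

Answer: B E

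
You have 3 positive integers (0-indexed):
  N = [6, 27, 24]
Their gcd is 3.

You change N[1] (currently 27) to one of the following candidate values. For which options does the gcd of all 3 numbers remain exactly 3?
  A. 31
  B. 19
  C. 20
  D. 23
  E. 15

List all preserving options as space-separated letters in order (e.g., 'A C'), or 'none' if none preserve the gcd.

Old gcd = 3; gcd of others (without N[1]) = 6
New gcd for candidate v: gcd(6, v). Preserves old gcd iff gcd(6, v) = 3.
  Option A: v=31, gcd(6,31)=1 -> changes
  Option B: v=19, gcd(6,19)=1 -> changes
  Option C: v=20, gcd(6,20)=2 -> changes
  Option D: v=23, gcd(6,23)=1 -> changes
  Option E: v=15, gcd(6,15)=3 -> preserves

Answer: E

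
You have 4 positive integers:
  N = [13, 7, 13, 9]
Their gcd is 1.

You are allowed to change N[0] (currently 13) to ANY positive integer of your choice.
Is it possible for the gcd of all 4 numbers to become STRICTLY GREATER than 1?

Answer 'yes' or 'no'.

Answer: no

Derivation:
Current gcd = 1
gcd of all OTHER numbers (without N[0]=13): gcd([7, 13, 9]) = 1
The new gcd after any change is gcd(1, new_value).
This can be at most 1.
Since 1 = old gcd 1, the gcd can only stay the same or decrease.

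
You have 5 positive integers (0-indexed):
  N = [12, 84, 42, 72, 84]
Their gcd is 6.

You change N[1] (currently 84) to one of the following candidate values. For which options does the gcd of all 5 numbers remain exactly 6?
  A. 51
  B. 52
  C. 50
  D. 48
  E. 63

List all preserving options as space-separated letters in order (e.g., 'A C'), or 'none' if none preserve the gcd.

Old gcd = 6; gcd of others (without N[1]) = 6
New gcd for candidate v: gcd(6, v). Preserves old gcd iff gcd(6, v) = 6.
  Option A: v=51, gcd(6,51)=3 -> changes
  Option B: v=52, gcd(6,52)=2 -> changes
  Option C: v=50, gcd(6,50)=2 -> changes
  Option D: v=48, gcd(6,48)=6 -> preserves
  Option E: v=63, gcd(6,63)=3 -> changes

Answer: D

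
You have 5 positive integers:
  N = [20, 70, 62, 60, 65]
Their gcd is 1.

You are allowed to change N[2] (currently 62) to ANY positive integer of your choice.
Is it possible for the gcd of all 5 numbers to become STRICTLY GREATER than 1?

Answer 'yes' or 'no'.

Answer: yes

Derivation:
Current gcd = 1
gcd of all OTHER numbers (without N[2]=62): gcd([20, 70, 60, 65]) = 5
The new gcd after any change is gcd(5, new_value).
This can be at most 5.
Since 5 > old gcd 1, the gcd CAN increase (e.g., set N[2] = 5).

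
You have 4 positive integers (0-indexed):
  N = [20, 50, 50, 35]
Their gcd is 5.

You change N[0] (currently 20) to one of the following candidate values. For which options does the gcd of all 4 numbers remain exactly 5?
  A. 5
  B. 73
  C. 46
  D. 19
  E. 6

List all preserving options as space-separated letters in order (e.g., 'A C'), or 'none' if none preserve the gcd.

Answer: A

Derivation:
Old gcd = 5; gcd of others (without N[0]) = 5
New gcd for candidate v: gcd(5, v). Preserves old gcd iff gcd(5, v) = 5.
  Option A: v=5, gcd(5,5)=5 -> preserves
  Option B: v=73, gcd(5,73)=1 -> changes
  Option C: v=46, gcd(5,46)=1 -> changes
  Option D: v=19, gcd(5,19)=1 -> changes
  Option E: v=6, gcd(5,6)=1 -> changes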